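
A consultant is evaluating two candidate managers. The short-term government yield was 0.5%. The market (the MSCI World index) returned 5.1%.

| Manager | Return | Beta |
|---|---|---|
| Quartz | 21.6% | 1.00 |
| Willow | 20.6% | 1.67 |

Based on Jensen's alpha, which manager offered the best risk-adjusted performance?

Quartz

Quartz: α = 21.6% − [0.5% + 1.00 × (5.1% − 0.5%)] = 16.500
Willow: α = 20.6% − [0.5% + 1.67 × (5.1% − 0.5%)] = 12.418
Highest: Quartz (16.500).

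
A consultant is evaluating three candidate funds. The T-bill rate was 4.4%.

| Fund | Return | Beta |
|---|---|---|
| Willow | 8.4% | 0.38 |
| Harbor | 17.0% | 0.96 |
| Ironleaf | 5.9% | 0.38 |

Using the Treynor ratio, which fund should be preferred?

Harbor

Willow: Treynor = (8.4% − 4.4%) / 0.38 = 10.526
Harbor: Treynor = (17.0% − 4.4%) / 0.96 = 13.125
Ironleaf: Treynor = (5.9% − 4.4%) / 0.38 = 3.947
Highest: Harbor (13.125).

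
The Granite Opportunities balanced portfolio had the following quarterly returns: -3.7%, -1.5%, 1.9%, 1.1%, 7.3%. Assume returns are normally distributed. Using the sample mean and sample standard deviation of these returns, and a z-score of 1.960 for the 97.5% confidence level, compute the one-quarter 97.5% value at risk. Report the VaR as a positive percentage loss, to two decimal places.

7.11

r̄ = (-3.7 − 1.5 + 1.9 + 1.1 + 7.3) / 5 = 5.10 / 5 = 1.0200%
Sample std dev = √[68.8480 / 4] = 4.1487%
VaR = −(r̄ − z·σ) = −(1.0200 − 1.960 × 4.1487) = −(-7.1115) = 7.1115%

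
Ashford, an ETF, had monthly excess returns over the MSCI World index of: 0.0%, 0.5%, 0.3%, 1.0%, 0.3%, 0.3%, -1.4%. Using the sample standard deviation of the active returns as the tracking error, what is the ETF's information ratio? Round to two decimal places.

μ = (0 + 0.5 + 0.3 + 1 + 0.3 + 0.3 − 1.4) / 7 = 0.1429%
Sample std dev = √[3.3371 / 6] = 0.7458%
IR = μ / tracking error = 0.1429 / 0.7458 = 0.1916

0.19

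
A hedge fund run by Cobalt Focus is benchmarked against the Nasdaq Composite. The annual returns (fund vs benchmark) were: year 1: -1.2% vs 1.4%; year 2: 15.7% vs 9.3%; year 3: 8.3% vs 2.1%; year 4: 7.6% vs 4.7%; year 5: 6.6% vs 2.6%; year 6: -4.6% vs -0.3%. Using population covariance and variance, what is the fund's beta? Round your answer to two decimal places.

r̄p = 5.4000%,  r̄m = 3.3000%
Cov = Σ(rp − r̄p)(rm − r̄m) / 6 = 18.1833
Var(rm) = Σ(rm − r̄m)² / 6 = 9.4100
β = Cov / Var = 18.1833 / 9.4100 = 1.9323

1.93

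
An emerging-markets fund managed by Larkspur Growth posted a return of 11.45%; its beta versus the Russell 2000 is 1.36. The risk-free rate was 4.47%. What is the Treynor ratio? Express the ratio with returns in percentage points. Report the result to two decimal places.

Treynor = (Rp − Rf) / β = (11.45% − 4.47%) / 1.36 = 6.98 / 1.36 = 5.1324

5.13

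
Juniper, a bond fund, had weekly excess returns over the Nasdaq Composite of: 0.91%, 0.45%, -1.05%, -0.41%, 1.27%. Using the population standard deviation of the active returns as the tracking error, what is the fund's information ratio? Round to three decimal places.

0.274

Mean return μ = 1.170 / 5 = 0.2340%
Population σ = √[Σ(r − μ)² / 5] = √[3.6403 / 5] = √0.7281 = 0.8533%
IR = μ / tracking error = 0.2340 / 0.8533 = 0.2742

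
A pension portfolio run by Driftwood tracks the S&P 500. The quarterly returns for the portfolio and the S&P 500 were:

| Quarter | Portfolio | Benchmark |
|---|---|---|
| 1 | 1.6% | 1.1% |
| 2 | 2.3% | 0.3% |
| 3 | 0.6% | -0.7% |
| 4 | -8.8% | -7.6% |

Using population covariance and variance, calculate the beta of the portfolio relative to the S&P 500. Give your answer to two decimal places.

1.29

r̄p = -1.0750%,  r̄m = -1.7250%
Cov = Σ(rp − r̄p)(rm − r̄m) / 4 = 15.3731
Var(rm) = Σ(rm − r̄m)² / 4 = 11.9119
β = Cov / Var = 15.3731 / 11.9119 = 1.2906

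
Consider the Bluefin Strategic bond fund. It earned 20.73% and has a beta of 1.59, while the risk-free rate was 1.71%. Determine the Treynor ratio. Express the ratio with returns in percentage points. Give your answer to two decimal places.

11.96

Treynor = (Rp − Rf) / β = (20.73% − 1.71%) / 1.59 = 19.02 / 1.59 = 11.9623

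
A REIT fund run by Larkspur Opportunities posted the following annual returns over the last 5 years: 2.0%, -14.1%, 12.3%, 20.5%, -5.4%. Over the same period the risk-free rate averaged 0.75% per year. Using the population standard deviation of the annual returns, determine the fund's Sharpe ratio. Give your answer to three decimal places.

0.188

Mean return r̄ = 15.30 / 5 = 3.0600%
Σ(r − r̄)² = (2 − 3.0600)² + (-14.1 − 3.0600)² + (12.3 − 3.0600)² + … = 756.6920
σ = √[756.6920 / 5] = 12.3020%
Sharpe = (r̄ − rf) / σ = (3.0600 − 0.75) / 12.3020 = 2.3100 / 12.3020 = 0.1878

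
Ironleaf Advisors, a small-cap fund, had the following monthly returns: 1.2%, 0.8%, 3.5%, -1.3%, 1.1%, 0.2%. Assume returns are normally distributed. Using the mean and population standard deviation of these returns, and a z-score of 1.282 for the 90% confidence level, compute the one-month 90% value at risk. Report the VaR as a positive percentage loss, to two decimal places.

μ = (1.2 + 0.8 + 3.5 − 1.3 + 1.1 + 0.2) / 6 = 0.9167%
Σ(r − μ)² = (1.2 − 0.9167)² + (0.8 − 0.9167)² + … = 12.2283
σ = √[12.2283 / 6] = 1.4276%
VaR = −(μ − z·σ) = −(0.9167 − 1.282 × 1.4276) = −(-0.9135) = 0.9135%

0.91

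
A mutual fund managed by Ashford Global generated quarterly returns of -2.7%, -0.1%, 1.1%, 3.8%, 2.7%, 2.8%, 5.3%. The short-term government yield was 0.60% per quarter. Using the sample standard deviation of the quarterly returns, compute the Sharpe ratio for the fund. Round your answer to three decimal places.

r̄ = (-2.7 − 0.1 + 1.1 + 3.8 + 2.7 + 2.8 + 5.3) / 7 = 1.8429%
Sample std dev = √[42.3971 / 6] = 2.6582%
Sharpe = (r̄ − rf) / σ = (1.8429 − 0.6) / 2.6582 = 1.2429 / 2.6582 = 0.4676

0.468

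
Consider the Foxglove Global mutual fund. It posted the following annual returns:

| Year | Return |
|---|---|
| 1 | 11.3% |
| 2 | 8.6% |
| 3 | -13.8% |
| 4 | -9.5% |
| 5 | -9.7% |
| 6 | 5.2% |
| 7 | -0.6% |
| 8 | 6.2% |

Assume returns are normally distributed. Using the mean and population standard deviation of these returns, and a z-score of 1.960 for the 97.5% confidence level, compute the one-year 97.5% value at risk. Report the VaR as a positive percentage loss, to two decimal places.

Mean return r̄ = -2.30 / 8 = -0.2875%
Population std dev = √[641.6088 / 8] = 8.9555%
VaR = −(r̄ − z·σ) = −(-0.2875 − 1.960 × 8.9555) = −(-17.8403) = 17.8403%

17.84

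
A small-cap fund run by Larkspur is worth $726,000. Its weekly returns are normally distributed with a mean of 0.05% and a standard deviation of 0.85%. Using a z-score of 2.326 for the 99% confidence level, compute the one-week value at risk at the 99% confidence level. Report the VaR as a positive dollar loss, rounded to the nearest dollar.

Return at the 99% tail: μ − z·σ = 0.05% − 2.326 × 0.85% = 0.05 − 1.9771 = -1.9271%
VaR = −(-1.9271%) × $726,000 = 1.9271% × $726,000 = $13,991

$13,991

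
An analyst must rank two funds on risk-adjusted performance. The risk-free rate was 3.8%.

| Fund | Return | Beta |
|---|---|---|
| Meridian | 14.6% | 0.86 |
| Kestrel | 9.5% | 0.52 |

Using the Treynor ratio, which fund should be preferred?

Meridian

Meridian: Treynor = (14.6% − 3.8%) / 0.86 = 12.558
Kestrel: Treynor = (9.5% − 3.8%) / 0.52 = 10.962
Highest: Meridian (12.558).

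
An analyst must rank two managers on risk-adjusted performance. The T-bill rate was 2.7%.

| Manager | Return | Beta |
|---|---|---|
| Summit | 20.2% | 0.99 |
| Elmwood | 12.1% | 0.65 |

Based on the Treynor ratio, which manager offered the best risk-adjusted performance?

Summit

Summit: Treynor = (20.2% − 2.7%) / 0.99 = 17.677
Elmwood: Treynor = (12.1% − 2.7%) / 0.65 = 14.462
Highest: Summit (17.677).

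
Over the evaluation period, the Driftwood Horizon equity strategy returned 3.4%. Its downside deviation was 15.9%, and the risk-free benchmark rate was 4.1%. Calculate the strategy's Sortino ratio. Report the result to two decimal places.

-0.04

Sortino = (Rp − Rf) / σd = (3.4% − 4.1%) / 15.9% = -0.70% / 15.9% = -0.0440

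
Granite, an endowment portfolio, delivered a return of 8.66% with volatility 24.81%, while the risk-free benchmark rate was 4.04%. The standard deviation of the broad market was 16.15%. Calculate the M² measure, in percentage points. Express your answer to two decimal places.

7.05

Sharpe = (Rp − Rf) / σp = (8.66% − 4.04%) / 24.81% = 0.1862
M² = Rf + Sharpe × σm = 4.04% + 0.1862 × 16.15% = 7.0471%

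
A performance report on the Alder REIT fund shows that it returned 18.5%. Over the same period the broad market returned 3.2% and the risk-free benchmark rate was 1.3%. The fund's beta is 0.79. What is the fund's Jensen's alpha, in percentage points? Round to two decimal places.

CAPM expected return = Rf + β(Rm − Rf) = 1.3% + 0.79 × (3.2% − 1.3%) = 1.3 + 0.79 × 1.90 = 2.8010%
Jensen's α = Rp − E[R] = 18.5% − 2.8010% = 15.6990

15.70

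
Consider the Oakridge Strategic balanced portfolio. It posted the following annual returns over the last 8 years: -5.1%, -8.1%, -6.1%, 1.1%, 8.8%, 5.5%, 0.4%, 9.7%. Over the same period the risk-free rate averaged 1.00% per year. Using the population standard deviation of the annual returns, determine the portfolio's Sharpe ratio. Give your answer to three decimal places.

r̄ = (-5.1 − 8.1 − 6.1 + 1.1 + 8.8 + 5.5 + 0.4 + 9.7) / 8 = 6.20 / 8 = 0.7750%
Σ(r − r̄)² = 327.1750; population σ = √(327.1750/8) = 6.3951%
Sharpe = (r̄ − rf) / σ = (0.7750 − 1) / 6.3951 = -0.2250 / 6.3951 = -0.0352

-0.035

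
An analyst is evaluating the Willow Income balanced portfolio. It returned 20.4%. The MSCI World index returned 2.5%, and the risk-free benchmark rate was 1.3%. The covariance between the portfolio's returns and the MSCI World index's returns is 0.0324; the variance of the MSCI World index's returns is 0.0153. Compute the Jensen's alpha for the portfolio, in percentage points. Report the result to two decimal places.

β = Cov / Var = 0.0324 / 0.0153 = 2.1176
E[R] = Rf + β(Rm − Rf) = 1.3% + 2.1176 × (2.5% − 1.3%) = 3.8411%
α = Rp − E[R] = 20.4% − 3.8411% = 16.5589

16.56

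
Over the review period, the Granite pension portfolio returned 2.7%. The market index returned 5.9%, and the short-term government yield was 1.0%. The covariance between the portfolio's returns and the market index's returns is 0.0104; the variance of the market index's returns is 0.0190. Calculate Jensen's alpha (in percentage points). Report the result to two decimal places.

-0.98

β = Cov / Var = 0.0104 / 0.0190 = 0.5474
E[R] = Rf + β(Rm − Rf) = 1.0% + 0.5474 × (5.9% − 1.0%) = 3.6823%
α = Rp − E[R] = 2.7% − 3.6823% = -0.9823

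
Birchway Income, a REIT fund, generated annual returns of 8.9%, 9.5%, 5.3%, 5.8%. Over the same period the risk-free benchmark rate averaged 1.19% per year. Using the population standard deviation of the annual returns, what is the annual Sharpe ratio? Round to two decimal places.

3.35

r̄ = (8.9 + 9.5 + 5.3 + 5.8) / 4 = 7.3750%
Population std dev = √[13.6275 / 4] = 1.8458%
Sharpe = (r̄ − rf) / σ = (7.3750 − 1.19) / 1.8458 = 6.1850 / 1.8458 = 3.3509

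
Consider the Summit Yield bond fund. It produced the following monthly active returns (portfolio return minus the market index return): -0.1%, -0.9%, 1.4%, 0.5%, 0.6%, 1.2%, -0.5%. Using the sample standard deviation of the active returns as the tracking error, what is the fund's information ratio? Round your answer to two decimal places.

r̄ = (-0.1 − 0.9 + 1.4 + 0.5 + 0.6 + 1.2 − 0.5) / 7 = 2.20 / 7 = 0.3143%
Σ(r − r̄)² = 4.3886; sample σ = √(4.3886/6) = 0.8552%
IR = r̄ / tracking error = 0.3143 / 0.8552 = 0.3675

0.37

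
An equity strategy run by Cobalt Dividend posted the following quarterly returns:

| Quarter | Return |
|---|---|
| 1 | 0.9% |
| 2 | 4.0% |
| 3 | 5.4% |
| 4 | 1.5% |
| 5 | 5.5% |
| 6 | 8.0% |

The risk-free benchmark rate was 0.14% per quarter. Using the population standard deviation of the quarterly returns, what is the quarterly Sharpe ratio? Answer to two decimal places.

r̄ = (0.9 + 4 + 5.4 + 1.5 + 5.5 + 8) / 6 = 25.30 / 6 = 4.2167%
Σ(r − r̄)² = 35.7883; population σ = √(35.7883/6) = 2.4423%
Sharpe = (r̄ − rf) / σ = (4.2167 − 0.14) / 2.4423 = 4.0767 / 2.4423 = 1.6692

1.67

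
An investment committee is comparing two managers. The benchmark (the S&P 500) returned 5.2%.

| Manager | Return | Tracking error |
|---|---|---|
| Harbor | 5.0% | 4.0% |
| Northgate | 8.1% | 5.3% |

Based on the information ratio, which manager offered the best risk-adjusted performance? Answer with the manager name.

Harbor: IR = (5.0% − 5.2%) / 4.0% = -0.050
Northgate: IR = (8.1% − 5.2%) / 5.3% = 0.547
Highest: Northgate (0.547).

Northgate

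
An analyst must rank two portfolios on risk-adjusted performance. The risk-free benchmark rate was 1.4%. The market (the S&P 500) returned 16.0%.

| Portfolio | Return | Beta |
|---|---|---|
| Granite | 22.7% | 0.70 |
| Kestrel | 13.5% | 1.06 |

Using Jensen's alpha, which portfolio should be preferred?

Granite

Granite: α = 22.7% − [1.4% + 0.70 × (16.0% − 1.4%)] = 11.080
Kestrel: α = 13.5% − [1.4% + 1.06 × (16.0% − 1.4%)] = -3.376
Highest: Granite (11.080).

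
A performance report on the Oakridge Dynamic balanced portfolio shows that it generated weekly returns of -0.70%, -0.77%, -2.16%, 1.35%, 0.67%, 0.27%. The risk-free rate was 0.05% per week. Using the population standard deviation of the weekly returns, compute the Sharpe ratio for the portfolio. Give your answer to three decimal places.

-0.240

μ = (-0.7 − 0.77 − 2.16 + 1.35 + 0.67 + 0.27) / 6 = -1.340 / 6 = -0.2233%
Σ(r − μ)² = 7.7935; population σ = √(7.7935/6) = 1.1397%
Sharpe = (μ − rf) / σ = (-0.2233 − 0.05) / 1.1397 = -0.2733 / 1.1397 = -0.2398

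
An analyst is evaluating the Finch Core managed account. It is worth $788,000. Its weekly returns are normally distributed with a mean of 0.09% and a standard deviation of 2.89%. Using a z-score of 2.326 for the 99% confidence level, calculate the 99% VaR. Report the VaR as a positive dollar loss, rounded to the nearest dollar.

Return at the 99% tail: μ − z·σ = 0.09% − 2.326 × 2.89% = 0.09 − 6.72214 = -6.63214%
VaR = −(-6.63214%) × $788,000 = 6.63214% × $788,000 = $52,261

$52,261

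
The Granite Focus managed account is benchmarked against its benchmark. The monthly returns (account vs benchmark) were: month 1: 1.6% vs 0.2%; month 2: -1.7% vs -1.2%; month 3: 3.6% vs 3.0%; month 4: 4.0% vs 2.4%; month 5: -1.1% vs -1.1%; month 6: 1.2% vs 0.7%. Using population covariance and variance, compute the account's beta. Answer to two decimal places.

1.29

r̄p = 1.2667%,  r̄m = 0.6667%
Cov = Σ(rp − r̄p)(rm − r̄m) / 6 = 3.2906
Var(rm) = Σ(rm − r̄m)² / 6 = 2.5456
β = Cov / Var = 3.2906 / 2.5456 = 1.2927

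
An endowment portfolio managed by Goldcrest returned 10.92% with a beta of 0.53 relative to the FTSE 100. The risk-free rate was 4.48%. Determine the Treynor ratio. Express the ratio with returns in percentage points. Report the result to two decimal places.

12.15

Treynor = (Rp − Rf) / β = (10.92% − 4.48%) / 0.53 = 6.44 / 0.53 = 12.1509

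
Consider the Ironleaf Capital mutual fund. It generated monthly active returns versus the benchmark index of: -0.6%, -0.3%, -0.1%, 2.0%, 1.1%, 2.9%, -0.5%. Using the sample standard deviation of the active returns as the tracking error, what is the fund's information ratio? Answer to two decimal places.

Mean return r̄ = 4.50 / 7 = 0.6429%
Sample std dev = √[11.4371 / 6] = 1.3806%
IR = r̄ / tracking error = 0.6429 / 1.3806 = 0.4657

0.47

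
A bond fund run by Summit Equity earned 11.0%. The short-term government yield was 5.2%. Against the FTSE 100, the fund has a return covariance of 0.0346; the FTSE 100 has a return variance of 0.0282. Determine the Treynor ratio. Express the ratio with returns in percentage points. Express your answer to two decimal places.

4.73

β = Cov / Var = 0.0346 / 0.0282 = 1.2270
Treynor = (Rp − Rf) / β = (11.0% − 5.2%) / 1.2270 = 5.80 / 1.2270 = 4.7270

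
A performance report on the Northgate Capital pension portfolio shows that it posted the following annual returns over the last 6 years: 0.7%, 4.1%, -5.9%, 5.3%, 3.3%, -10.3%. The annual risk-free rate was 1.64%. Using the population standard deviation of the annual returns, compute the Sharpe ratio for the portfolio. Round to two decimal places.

-0.37

r̄ = (0.7 + 4.1 − 5.9 + 5.3 + 3.3 − 10.3) / 6 = -2.80 / 6 = -0.4667%
Population σ = √[Σ(r − r̄)² / 6] = √[195.8733 / 6] = √32.6456 = 5.7136%
Sharpe = (r̄ − rf) / σ = (-0.4667 − 1.64) / 5.7136 = -2.1067 / 5.7136 = -0.3687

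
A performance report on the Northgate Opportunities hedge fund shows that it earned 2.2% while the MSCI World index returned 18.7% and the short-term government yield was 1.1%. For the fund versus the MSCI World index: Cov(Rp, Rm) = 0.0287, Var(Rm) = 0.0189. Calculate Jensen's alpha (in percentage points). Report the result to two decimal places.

β = Cov / Var = 0.0287 / 0.0189 = 1.5185
E[R] = Rf + β(Rm − Rf) = 1.1% + 1.5185 × (18.7% − 1.1%) = 27.8256%
α = Rp − E[R] = 2.2% − 27.8256% = -25.6256

-25.63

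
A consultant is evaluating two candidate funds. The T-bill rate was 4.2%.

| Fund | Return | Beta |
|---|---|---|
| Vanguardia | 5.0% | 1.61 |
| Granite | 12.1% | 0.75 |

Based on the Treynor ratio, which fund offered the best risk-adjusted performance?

Granite

Vanguardia: Treynor = (5.0% − 4.2%) / 1.61 = 0.497
Granite: Treynor = (12.1% − 4.2%) / 0.75 = 10.533
Highest: Granite (10.533).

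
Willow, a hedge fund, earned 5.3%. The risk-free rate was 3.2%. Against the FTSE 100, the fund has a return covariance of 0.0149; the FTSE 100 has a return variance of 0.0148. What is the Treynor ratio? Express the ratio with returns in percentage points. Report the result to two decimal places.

2.09

β = Cov / Var = 0.0149 / 0.0148 = 1.0068
Treynor = (Rp − Rf) / β = (5.3% − 3.2%) / 1.0068 = 2.10 / 1.0068 = 2.0858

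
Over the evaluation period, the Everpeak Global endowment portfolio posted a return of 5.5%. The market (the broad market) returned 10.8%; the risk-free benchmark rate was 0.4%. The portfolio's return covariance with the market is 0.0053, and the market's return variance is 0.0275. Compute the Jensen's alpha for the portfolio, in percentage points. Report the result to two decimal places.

3.10

β = Cov / Var = 0.0053 / 0.0275 = 0.1927
E[R] = Rf + β(Rm − Rf) = 0.4% + 0.1927 × (10.8% − 0.4%) = 2.4041%
α = Rp − E[R] = 5.5% − 2.4041% = 3.0959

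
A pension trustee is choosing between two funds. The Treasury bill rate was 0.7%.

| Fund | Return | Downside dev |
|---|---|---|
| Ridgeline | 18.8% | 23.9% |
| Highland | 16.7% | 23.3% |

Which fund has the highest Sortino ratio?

Ridgeline

Ridgeline: Sortino ratio = (18.8% − 0.7%) / 23.9% = 0.757
Highland: Sortino ratio = (16.7% − 0.7%) / 23.3% = 0.687
Highest: Ridgeline (0.757).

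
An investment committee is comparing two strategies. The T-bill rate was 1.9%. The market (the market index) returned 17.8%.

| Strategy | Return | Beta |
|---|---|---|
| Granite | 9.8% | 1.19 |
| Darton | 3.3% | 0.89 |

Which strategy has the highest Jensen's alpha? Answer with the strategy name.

Granite: α = 9.8% − [1.9% + 1.19 × (17.8% − 1.9%)] = -11.021
Darton: α = 3.3% − [1.9% + 0.89 × (17.8% − 1.9%)] = -12.751
Highest: Granite (-11.021).

Granite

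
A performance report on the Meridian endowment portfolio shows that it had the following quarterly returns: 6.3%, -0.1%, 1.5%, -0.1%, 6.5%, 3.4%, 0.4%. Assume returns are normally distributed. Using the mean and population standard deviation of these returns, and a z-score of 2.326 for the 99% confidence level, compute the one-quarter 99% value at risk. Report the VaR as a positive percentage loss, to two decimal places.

3.67

Mean return r̄ = 17.90 / 7 = 2.5571%
Σ(r − r̄)² = (6.3 − 2.5571)² + (-0.1 − 2.5571)² + … = 50.1571
population σ = √(50.1571 / 7) = √7.1653 = 2.6768%
VaR = −(r̄ − z·σ) = −(2.5571 − 2.326 × 2.6768) = −(-3.6691) = 3.6691%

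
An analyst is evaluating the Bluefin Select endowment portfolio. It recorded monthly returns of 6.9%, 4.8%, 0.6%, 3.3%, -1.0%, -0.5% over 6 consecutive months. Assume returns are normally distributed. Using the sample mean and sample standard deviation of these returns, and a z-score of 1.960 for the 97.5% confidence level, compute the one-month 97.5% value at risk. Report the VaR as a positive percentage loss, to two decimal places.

3.85

Mean return r̄ = 14.10 / 6 = 2.3500%
Sample std dev = √[50.0150 / 5] = 3.1628%
VaR = −(r̄ − z·σ) = −(2.3500 − 1.960 × 3.1628) = −(-3.8491) = 3.8491%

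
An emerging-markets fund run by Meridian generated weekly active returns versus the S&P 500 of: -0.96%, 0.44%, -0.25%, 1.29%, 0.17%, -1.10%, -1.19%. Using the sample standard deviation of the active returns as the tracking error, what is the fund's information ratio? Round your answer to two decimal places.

-0.25

μ = (-0.96 + 0.44 − 0.25 + 1.29 + 0.17 − 1.1 − 1.19) / 7 = -0.2286%
Sample std dev = √[5.1311 / 6] = 0.9248%
IR = μ / tracking error = -0.2286 / 0.9248 = -0.2472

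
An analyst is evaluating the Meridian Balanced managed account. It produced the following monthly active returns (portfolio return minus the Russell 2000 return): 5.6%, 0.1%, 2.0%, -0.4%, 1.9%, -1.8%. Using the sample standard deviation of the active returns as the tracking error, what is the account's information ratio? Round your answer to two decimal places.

μ = (5.6 + 0.1 + 2 − 0.4 + 1.9 − 1.8) / 6 = 7.40 / 6 = 1.2333%
Σ(r − μ)² = (5.6 − 1.2333)² + (0.1 − 1.2333)² + (2 − 1.2333)² + … = 33.2533
sample σ = √(33.2533 / 5) = √6.6507 = 2.5789%
IR = μ / tracking error = 1.2333 / 2.5789 = 0.4782

0.48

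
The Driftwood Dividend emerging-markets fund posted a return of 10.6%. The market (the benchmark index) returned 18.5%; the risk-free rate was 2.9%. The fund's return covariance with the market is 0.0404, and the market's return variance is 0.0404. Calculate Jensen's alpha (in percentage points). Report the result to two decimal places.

β = Cov / Var = 0.0404 / 0.0404 = 1.0000
E[R] = Rf + β(Rm − Rf) = 2.9% + 1.0000 × (18.5% − 2.9%) = 18.5000%
α = Rp − E[R] = 10.6% − 18.5000% = -7.9000

-7.90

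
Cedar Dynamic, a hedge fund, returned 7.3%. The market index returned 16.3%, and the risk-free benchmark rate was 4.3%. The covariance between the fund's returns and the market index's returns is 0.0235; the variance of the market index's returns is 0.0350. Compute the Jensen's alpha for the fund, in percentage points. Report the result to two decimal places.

β = Cov / Var = 0.0235 / 0.0350 = 0.6714
E[R] = Rf + β(Rm − Rf) = 4.3% + 0.6714 × (16.3% − 4.3%) = 12.3568%
α = Rp − E[R] = 7.3% − 12.3568% = -5.0568

-5.06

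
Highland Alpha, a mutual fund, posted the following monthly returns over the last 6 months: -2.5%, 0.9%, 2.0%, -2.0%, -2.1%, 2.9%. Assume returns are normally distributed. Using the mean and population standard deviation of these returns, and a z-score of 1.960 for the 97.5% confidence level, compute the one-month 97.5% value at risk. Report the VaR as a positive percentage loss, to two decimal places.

4.35

Mean return r̄ = -0.80 / 6 = -0.1333%
Σ(r − r̄)² = (-2.5 − (-0.1333))² + (0.9 − (-0.1333))² + (2 − (-0.1333))² + … = 27.7733
population σ = √(27.7733 / 6) = √4.6289 = 2.1515%
VaR = −(r̄ − z·σ) = −(-0.1333 − 1.960 × 2.1515) = −(-4.3502) = 4.3502%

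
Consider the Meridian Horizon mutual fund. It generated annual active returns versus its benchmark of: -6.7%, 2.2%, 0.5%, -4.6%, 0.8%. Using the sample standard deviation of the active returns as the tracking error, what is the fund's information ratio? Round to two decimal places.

-0.40

r̄ = (-6.7 + 2.2 + 0.5 − 4.6 + 0.8) / 5 = -1.5600%
Sample std dev = √[59.6120 / 4] = 3.8604%
IR = r̄ / tracking error = -1.5600 / 3.8604 = -0.4041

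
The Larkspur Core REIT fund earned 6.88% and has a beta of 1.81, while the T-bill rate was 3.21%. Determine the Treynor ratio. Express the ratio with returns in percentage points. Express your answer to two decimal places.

2.03

Treynor = (Rp − Rf) / β = (6.88% − 3.21%) / 1.81 = 3.67 / 1.81 = 2.0276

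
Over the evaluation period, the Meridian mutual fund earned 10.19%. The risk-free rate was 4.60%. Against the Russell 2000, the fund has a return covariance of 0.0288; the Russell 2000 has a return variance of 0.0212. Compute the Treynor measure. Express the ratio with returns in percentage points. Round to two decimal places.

β = Cov / Var = 0.0288 / 0.0212 = 1.3585
Treynor = (Rp − Rf) / β = (10.19% − 4.60%) / 1.3585 = 5.59 / 1.3585 = 4.1148

4.11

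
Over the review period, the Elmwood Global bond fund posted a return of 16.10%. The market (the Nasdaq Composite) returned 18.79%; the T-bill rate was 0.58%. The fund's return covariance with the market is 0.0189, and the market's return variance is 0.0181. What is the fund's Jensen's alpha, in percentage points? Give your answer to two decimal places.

β = Cov / Var = 0.0189 / 0.0181 = 1.0442
E[R] = Rf + β(Rm − Rf) = 0.58% + 1.0442 × (18.79% − 0.58%) = 19.5949%
α = Rp − E[R] = 16.10% − 19.5949% = -3.4949

-3.49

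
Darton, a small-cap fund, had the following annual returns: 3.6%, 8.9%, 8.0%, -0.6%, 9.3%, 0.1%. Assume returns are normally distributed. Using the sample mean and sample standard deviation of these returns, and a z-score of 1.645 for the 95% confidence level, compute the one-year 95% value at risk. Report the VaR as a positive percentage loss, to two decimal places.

2.47

r̄ = (3.6 + 8.9 + 8 − 0.6 + 9.3 + 0.1) / 6 = 4.8833%
Sample σ = √[Σ(r − r̄)² / 5] = √[99.9483 / 5] = √19.9897 = 4.4710%
VaR = −(r̄ − z·σ) = −(4.8833 − 1.645 × 4.4710) = −(-2.4715) = 2.4715%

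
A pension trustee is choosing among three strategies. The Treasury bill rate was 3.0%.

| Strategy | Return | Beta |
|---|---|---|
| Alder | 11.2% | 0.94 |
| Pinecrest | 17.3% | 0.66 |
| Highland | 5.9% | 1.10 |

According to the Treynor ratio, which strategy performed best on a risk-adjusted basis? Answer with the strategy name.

Pinecrest

Alder: Treynor = (11.2% − 3.0%) / 0.94 = 8.723
Pinecrest: Treynor = (17.3% − 3.0%) / 0.66 = 21.667
Highland: Treynor = (5.9% − 3.0%) / 1.10 = 2.636
Highest: Pinecrest (21.667).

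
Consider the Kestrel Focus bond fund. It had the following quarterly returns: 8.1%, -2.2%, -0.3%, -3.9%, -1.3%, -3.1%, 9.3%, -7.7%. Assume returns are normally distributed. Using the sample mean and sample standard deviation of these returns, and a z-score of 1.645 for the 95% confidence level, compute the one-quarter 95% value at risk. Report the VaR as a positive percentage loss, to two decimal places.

Mean return μ = -1.10 / 8 = -0.1375%
Σ(r − μ)² = 242.6788; sample σ = √(242.6788/7) = 5.8880%
VaR = −(μ − z·σ) = −(-0.1375 − 1.645 × 5.8880) = −(-9.8233) = 9.8233%

9.82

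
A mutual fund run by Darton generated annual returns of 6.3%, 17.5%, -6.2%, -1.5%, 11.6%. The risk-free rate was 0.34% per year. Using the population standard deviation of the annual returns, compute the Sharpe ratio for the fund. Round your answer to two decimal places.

r̄ = (6.3 + 17.5 − 6.2 − 1.5 + 11.6) / 5 = 27.70 / 5 = 5.5400%
Σ(r − r̄)² = (6.3 − 5.5400)² + (17.5 − 5.5400)² + (-6.2 − 5.5400)² + … = 367.7320
population σ = √(367.7320 / 5) = √73.5464 = 8.5759%
Sharpe = (r̄ − rf) / σ = (5.5400 − 0.34) / 8.5759 = 5.2000 / 8.5759 = 0.6064

0.61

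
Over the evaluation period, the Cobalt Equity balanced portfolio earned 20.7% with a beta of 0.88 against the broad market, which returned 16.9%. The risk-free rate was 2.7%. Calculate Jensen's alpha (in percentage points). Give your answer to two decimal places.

CAPM expected return = Rf + β(Rm − Rf) = 2.7% + 0.88 × (16.9% − 2.7%) = 2.7 + 0.88 × 14.20 = 15.1960%
Jensen's α = Rp − E[R] = 20.7% − 15.1960% = 5.5040

5.50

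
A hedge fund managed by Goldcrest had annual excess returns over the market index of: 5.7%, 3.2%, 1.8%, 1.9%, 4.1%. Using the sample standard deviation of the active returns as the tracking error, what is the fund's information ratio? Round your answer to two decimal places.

Mean return r̄ = 16.70 / 5 = 3.3400%
Σ(r − r̄)² = (5.7 − 3.3400)² + (3.2 − 3.3400)² + (1.8 − 3.3400)² + … = 10.6120
sample σ = √(10.6120 / 4) = √2.6530 = 1.6288%
IR = r̄ / tracking error = 3.3400 / 1.6288 = 2.0506

2.05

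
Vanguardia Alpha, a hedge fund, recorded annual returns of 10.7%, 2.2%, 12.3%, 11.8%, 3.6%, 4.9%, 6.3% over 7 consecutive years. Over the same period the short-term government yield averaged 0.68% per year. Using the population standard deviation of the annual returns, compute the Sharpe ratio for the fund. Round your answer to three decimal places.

1.750

Mean return r̄ = 51.80 / 7 = 7.4000%
Σ(r − r̄)² = 103.2000; population σ = √(103.2000/7) = 3.8396%
Sharpe = (r̄ − rf) / σ = (7.4000 − 0.68) / 3.8396 = 6.7200 / 3.8396 = 1.7502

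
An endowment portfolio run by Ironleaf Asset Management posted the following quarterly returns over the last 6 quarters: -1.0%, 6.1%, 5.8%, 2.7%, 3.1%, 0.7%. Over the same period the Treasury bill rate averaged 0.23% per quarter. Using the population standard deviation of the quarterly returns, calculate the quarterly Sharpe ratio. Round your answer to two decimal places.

r̄ = (-1 + 6.1 + 5.8 + 2.7 + 3.1 + 0.7) / 6 = 2.9000%
Σ(r − r̄)² = (-1 − 2.9000)² + (6.1 − 2.9000)² + (5.8 − 2.9000)² + … = 38.7800
population σ = √(38.7800 / 6) = √6.4633 = 2.5423%
Sharpe = (r̄ − rf) / σ = (2.9000 − 0.23) / 2.5423 = 2.6700 / 2.5423 = 1.0502

1.05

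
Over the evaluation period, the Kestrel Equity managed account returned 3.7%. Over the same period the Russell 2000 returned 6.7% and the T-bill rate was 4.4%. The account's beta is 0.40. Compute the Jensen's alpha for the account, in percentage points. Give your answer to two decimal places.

CAPM expected return = Rf + β(Rm − Rf) = 4.4% + 0.40 × (6.7% − 4.4%) = 4.4 + 0.40 × 2.30 = 5.3200%
Jensen's α = Rp − E[R] = 3.7% − 5.3200% = -1.6200

-1.62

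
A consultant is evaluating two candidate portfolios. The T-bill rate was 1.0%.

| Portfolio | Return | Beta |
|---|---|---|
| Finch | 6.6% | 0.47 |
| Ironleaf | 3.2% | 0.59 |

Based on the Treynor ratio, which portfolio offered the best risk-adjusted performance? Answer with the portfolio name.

Finch: Treynor = (6.6% − 1.0%) / 0.47 = 11.915
Ironleaf: Treynor = (3.2% − 1.0%) / 0.59 = 3.729
Highest: Finch (11.915).

Finch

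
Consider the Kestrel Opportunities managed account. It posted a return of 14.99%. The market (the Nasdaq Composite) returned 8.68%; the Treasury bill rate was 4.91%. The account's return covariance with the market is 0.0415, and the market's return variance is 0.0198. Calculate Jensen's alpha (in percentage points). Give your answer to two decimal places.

β = Cov / Var = 0.0415 / 0.0198 = 2.0960
E[R] = Rf + β(Rm − Rf) = 4.91% + 2.0960 × (8.68% − 4.91%) = 12.8119%
α = Rp − E[R] = 14.99% − 12.8119% = 2.1781

2.18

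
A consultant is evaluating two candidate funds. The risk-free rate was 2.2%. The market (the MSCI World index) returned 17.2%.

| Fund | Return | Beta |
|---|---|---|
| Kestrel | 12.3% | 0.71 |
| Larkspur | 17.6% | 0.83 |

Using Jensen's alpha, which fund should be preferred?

Larkspur

Kestrel: α = 12.3% − [2.2% + 0.71 × (17.2% − 2.2%)] = -0.550
Larkspur: α = 17.6% − [2.2% + 0.83 × (17.2% − 2.2%)] = 2.950
Highest: Larkspur (2.950).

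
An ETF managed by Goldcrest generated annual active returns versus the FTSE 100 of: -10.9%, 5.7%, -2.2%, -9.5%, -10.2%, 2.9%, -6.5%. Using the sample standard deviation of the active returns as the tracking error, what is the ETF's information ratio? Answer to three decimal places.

Mean return μ = -30.70 / 7 = -4.3857%
Σ(r − μ)² = 266.4486; sample σ = √(266.4486/6) = 6.6639%
IR = μ / tracking error = -4.3857 / 6.6639 = -0.6581

-0.658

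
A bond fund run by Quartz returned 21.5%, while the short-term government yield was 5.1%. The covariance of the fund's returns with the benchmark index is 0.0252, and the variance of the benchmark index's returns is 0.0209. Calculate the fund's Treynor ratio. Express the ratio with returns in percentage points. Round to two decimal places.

β = Cov / Var = 0.0252 / 0.0209 = 1.2057
Treynor = (Rp − Rf) / β = (21.5% − 5.1%) / 1.2057 = 16.40 / 1.2057 = 13.6021

13.60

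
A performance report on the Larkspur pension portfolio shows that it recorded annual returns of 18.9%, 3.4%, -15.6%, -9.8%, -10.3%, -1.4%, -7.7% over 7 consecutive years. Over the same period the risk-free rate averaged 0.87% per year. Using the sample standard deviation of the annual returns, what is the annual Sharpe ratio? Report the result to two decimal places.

μ = (18.9 + 3.4 − 15.6 − 9.8 − 10.3 − 1.4 − 7.7) / 7 = -3.2143%
Σ(r − μ)² = (18.9 − (-3.2143))² + (3.4 − (-3.2143))² + (-15.6 − (-3.2143))² + … = 803.1886
sample σ = √(803.1886 / 6) = √133.8648 = 11.5700%
Sharpe = (μ − rf) / σ = (-3.2143 − 0.87) / 11.5700 = -4.0843 / 11.5700 = -0.3530

-0.35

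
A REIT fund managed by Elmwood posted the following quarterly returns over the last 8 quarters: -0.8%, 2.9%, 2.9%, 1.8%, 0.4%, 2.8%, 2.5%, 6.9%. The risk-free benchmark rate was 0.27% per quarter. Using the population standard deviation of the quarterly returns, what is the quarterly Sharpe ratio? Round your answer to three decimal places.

Mean return r̄ = 19.40 / 8 = 2.4250%
Σ(r − r̄)² = 35.5150; population σ = √(35.5150/8) = 2.1070%
Sharpe = (r̄ − rf) / σ = (2.4250 − 0.27) / 2.1070 = 2.1550 / 2.1070 = 1.0228

1.023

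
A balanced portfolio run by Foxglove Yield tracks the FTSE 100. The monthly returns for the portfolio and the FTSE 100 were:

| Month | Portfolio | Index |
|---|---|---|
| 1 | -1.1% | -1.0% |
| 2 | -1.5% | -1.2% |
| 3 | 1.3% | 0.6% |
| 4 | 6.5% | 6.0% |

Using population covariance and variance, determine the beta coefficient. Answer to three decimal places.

r̄p = 1.3000%,  r̄m = 1.1000%
Cov = Σ(rp − r̄p)(rm − r̄m) / 4 = 9.2400
Var(rm) = Σ(rm − r̄m)² / 4 = 8.4900
β = Cov / Var = 9.2400 / 8.4900 = 1.0883

1.088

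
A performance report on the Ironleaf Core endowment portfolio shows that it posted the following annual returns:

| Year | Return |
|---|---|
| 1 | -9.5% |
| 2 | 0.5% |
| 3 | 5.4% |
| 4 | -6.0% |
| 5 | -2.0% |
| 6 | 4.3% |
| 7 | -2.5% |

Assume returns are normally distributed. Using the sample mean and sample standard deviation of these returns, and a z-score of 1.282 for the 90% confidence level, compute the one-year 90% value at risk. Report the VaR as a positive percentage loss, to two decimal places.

Mean return μ = -9.80 / 7 = -1.4000%
Σ(r − μ)² = (-9.5 − (-1.4000))² + (0.5 − (-1.4000))² + (5.4 − (-1.4000))² + … = 170.6800
sample σ = √(170.6800 / 6) = √28.4467 = 5.3335%
VaR = −(μ − z·σ) = −(-1.4000 − 1.282 × 5.3335) = −(-8.2375) = 8.2375%

8.24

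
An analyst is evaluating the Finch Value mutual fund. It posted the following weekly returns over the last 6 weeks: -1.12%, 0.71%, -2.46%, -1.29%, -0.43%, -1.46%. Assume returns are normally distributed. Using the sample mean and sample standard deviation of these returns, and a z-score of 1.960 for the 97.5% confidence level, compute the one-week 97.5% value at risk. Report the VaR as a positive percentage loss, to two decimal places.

μ = (-1.12 + 0.71 − 2.46 − 1.29 − 0.43 − 1.46) / 6 = -6.050 / 6 = -1.0083%
Σ(r − μ)² = (-1.12 − (-1.0083))² + (0.71 − (-1.0083))² + (-2.46 − (-1.0083))² + … = 5.6903
sample σ = √(5.6903 / 5) = √1.1381 = 1.0668%
VaR = −(μ − z·σ) = −(-1.0083 − 1.960 × 1.0668) = −(-3.0992) = 3.0992%

3.10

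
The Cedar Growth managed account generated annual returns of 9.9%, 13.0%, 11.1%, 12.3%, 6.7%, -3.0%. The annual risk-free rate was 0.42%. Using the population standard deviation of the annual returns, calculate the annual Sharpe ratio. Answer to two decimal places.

r̄ = (9.9 + 13 + 11.1 + 12.3 + 6.7 − 3) / 6 = 8.3333%
Population std dev = √[178.7333 / 6] = 5.4579%
Sharpe = (r̄ − rf) / σ = (8.3333 − 0.42) / 5.4579 = 7.9133 / 5.4579 = 1.4499

1.45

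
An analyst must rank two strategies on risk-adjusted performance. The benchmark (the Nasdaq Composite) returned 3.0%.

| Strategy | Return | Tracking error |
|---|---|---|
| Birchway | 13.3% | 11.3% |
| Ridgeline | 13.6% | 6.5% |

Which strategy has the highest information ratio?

Birchway: IR = (13.3% − 3.0%) / 11.3% = 0.912
Ridgeline: IR = (13.6% − 3.0%) / 6.5% = 1.631
Highest: Ridgeline (1.631).

Ridgeline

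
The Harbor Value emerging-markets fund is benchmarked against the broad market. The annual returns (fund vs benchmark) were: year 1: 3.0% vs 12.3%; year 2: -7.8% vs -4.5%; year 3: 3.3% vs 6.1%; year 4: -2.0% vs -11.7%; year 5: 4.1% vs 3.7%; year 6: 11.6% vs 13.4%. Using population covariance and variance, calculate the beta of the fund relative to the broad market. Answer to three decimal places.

0.518

r̄p = 2.0333%,  r̄m = 3.2167%
Cov = Σ(rp − r̄p)(rm − r̄m) / 6 = 41.1494
Var(rm) = Σ(rm − r̄m)² / 6 = 79.4681
β = Cov / Var = 41.1494 / 79.4681 = 0.5178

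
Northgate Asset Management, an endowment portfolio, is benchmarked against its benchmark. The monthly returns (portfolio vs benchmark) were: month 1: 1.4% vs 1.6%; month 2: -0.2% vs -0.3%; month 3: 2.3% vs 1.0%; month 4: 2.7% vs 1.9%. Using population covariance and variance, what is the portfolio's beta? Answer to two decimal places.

r̄p = 1.5500%,  r̄m = 1.0500%
Cov = Σ(rp − r̄p)(rm − r̄m) / 4 = 0.8050
Var(rm) = Σ(rm − r̄m)² / 4 = 0.7125
β = Cov / Var = 0.8050 / 0.7125 = 1.1298

1.13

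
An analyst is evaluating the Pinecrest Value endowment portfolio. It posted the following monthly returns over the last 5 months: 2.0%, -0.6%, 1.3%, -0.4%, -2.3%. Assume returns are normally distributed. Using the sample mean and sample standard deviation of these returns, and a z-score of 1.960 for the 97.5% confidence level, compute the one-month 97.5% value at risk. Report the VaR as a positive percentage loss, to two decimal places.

3.32

μ = (2 − 0.6 + 1.3 − 0.4 − 2.3) / 5 = 0.0000%
Sample std dev = √[11.5000 / 4] = 1.6956%
VaR = −(μ − z·σ) = −(0.0000 − 1.960 × 1.6956) = −(-3.3234) = 3.3234%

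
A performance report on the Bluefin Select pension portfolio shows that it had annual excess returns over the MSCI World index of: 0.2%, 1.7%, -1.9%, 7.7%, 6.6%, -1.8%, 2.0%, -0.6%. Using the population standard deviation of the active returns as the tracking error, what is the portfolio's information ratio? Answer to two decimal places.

r̄ = (0.2 + 1.7 − 1.9 + 7.7 + 6.6 − 1.8 + 2 − 0.6) / 8 = 1.7375%
Population σ = √[Σ(r − r̄)² / 8] = √[92.8388 / 8] = √11.6049 = 3.4066%
IR = r̄ / tracking error = 1.7375 / 3.4066 = 0.5100

0.51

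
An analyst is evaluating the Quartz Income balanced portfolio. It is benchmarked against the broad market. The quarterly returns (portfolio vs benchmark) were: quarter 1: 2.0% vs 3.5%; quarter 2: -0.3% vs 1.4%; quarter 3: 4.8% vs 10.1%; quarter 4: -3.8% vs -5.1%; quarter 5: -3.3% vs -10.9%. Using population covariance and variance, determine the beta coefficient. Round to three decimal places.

0.423

r̄p = -0.1200%,  r̄m = -0.2000%
Cov = Σ(rp − r̄p)(rm − r̄m) / 5 = 22.0580
Var(rm) = Σ(rm − r̄m)² / 5 = 52.1680
β = Cov / Var = 22.0580 / 52.1680 = 0.4228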